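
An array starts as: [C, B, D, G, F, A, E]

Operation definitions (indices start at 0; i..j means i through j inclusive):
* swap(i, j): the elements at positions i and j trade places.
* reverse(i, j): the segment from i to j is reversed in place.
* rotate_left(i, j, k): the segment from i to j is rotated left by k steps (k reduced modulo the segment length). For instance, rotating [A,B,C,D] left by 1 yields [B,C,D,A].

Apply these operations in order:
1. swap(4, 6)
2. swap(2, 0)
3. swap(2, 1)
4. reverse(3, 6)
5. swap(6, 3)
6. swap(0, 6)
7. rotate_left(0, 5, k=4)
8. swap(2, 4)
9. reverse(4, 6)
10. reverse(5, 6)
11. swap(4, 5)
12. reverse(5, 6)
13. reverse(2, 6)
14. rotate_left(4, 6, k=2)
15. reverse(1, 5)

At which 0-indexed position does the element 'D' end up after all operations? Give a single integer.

After 1 (swap(4, 6)): [C, B, D, G, E, A, F]
After 2 (swap(2, 0)): [D, B, C, G, E, A, F]
After 3 (swap(2, 1)): [D, C, B, G, E, A, F]
After 4 (reverse(3, 6)): [D, C, B, F, A, E, G]
After 5 (swap(6, 3)): [D, C, B, G, A, E, F]
After 6 (swap(0, 6)): [F, C, B, G, A, E, D]
After 7 (rotate_left(0, 5, k=4)): [A, E, F, C, B, G, D]
After 8 (swap(2, 4)): [A, E, B, C, F, G, D]
After 9 (reverse(4, 6)): [A, E, B, C, D, G, F]
After 10 (reverse(5, 6)): [A, E, B, C, D, F, G]
After 11 (swap(4, 5)): [A, E, B, C, F, D, G]
After 12 (reverse(5, 6)): [A, E, B, C, F, G, D]
After 13 (reverse(2, 6)): [A, E, D, G, F, C, B]
After 14 (rotate_left(4, 6, k=2)): [A, E, D, G, B, F, C]
After 15 (reverse(1, 5)): [A, F, B, G, D, E, C]

Answer: 4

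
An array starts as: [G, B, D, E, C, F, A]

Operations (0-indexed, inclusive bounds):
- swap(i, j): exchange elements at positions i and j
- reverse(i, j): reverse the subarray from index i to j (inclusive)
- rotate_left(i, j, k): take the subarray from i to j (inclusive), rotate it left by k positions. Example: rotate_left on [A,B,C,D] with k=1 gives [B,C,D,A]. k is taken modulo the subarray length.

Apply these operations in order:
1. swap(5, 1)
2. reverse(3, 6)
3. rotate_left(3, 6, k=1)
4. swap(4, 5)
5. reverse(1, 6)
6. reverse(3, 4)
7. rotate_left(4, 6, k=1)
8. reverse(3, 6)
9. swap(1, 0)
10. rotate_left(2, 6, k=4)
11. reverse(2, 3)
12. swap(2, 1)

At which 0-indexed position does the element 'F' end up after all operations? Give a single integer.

After 1 (swap(5, 1)): [G, F, D, E, C, B, A]
After 2 (reverse(3, 6)): [G, F, D, A, B, C, E]
After 3 (rotate_left(3, 6, k=1)): [G, F, D, B, C, E, A]
After 4 (swap(4, 5)): [G, F, D, B, E, C, A]
After 5 (reverse(1, 6)): [G, A, C, E, B, D, F]
After 6 (reverse(3, 4)): [G, A, C, B, E, D, F]
After 7 (rotate_left(4, 6, k=1)): [G, A, C, B, D, F, E]
After 8 (reverse(3, 6)): [G, A, C, E, F, D, B]
After 9 (swap(1, 0)): [A, G, C, E, F, D, B]
After 10 (rotate_left(2, 6, k=4)): [A, G, B, C, E, F, D]
After 11 (reverse(2, 3)): [A, G, C, B, E, F, D]
After 12 (swap(2, 1)): [A, C, G, B, E, F, D]

Answer: 5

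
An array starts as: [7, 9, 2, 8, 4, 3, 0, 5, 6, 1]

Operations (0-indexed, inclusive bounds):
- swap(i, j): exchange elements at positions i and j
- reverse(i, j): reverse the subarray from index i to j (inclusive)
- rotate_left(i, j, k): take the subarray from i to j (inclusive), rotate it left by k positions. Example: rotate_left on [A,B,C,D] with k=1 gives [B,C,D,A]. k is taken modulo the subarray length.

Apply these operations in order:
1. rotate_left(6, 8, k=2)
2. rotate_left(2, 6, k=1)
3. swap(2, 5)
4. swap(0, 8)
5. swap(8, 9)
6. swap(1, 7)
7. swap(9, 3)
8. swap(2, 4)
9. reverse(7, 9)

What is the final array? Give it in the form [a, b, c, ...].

Answer: [5, 0, 3, 7, 6, 8, 2, 4, 1, 9]

Derivation:
After 1 (rotate_left(6, 8, k=2)): [7, 9, 2, 8, 4, 3, 6, 0, 5, 1]
After 2 (rotate_left(2, 6, k=1)): [7, 9, 8, 4, 3, 6, 2, 0, 5, 1]
After 3 (swap(2, 5)): [7, 9, 6, 4, 3, 8, 2, 0, 5, 1]
After 4 (swap(0, 8)): [5, 9, 6, 4, 3, 8, 2, 0, 7, 1]
After 5 (swap(8, 9)): [5, 9, 6, 4, 3, 8, 2, 0, 1, 7]
After 6 (swap(1, 7)): [5, 0, 6, 4, 3, 8, 2, 9, 1, 7]
After 7 (swap(9, 3)): [5, 0, 6, 7, 3, 8, 2, 9, 1, 4]
After 8 (swap(2, 4)): [5, 0, 3, 7, 6, 8, 2, 9, 1, 4]
After 9 (reverse(7, 9)): [5, 0, 3, 7, 6, 8, 2, 4, 1, 9]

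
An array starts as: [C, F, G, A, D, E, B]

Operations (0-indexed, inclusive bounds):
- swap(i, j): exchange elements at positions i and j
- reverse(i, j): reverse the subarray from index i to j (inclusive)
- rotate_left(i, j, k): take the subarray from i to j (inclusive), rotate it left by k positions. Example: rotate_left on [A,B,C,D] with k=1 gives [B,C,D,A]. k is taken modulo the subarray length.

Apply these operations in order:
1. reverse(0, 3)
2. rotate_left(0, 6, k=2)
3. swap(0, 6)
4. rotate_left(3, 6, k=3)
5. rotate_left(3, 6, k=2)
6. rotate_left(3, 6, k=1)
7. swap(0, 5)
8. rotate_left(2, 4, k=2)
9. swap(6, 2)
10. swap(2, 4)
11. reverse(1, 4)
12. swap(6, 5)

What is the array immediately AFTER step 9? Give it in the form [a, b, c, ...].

After 1 (reverse(0, 3)): [A, G, F, C, D, E, B]
After 2 (rotate_left(0, 6, k=2)): [F, C, D, E, B, A, G]
After 3 (swap(0, 6)): [G, C, D, E, B, A, F]
After 4 (rotate_left(3, 6, k=3)): [G, C, D, F, E, B, A]
After 5 (rotate_left(3, 6, k=2)): [G, C, D, B, A, F, E]
After 6 (rotate_left(3, 6, k=1)): [G, C, D, A, F, E, B]
After 7 (swap(0, 5)): [E, C, D, A, F, G, B]
After 8 (rotate_left(2, 4, k=2)): [E, C, F, D, A, G, B]
After 9 (swap(6, 2)): [E, C, B, D, A, G, F]

Answer: [E, C, B, D, A, G, F]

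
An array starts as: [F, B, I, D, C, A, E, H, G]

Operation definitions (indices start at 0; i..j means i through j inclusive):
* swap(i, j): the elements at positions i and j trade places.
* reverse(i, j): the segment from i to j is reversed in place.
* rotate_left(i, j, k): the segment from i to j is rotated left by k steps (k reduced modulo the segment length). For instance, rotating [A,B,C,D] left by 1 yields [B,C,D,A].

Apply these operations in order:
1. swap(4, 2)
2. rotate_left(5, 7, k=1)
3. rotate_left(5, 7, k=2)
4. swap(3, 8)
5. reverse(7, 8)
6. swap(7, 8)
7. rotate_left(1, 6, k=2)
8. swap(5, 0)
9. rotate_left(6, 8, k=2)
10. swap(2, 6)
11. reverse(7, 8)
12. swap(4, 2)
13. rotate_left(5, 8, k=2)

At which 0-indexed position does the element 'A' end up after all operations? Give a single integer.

After 1 (swap(4, 2)): [F, B, C, D, I, A, E, H, G]
After 2 (rotate_left(5, 7, k=1)): [F, B, C, D, I, E, H, A, G]
After 3 (rotate_left(5, 7, k=2)): [F, B, C, D, I, A, E, H, G]
After 4 (swap(3, 8)): [F, B, C, G, I, A, E, H, D]
After 5 (reverse(7, 8)): [F, B, C, G, I, A, E, D, H]
After 6 (swap(7, 8)): [F, B, C, G, I, A, E, H, D]
After 7 (rotate_left(1, 6, k=2)): [F, G, I, A, E, B, C, H, D]
After 8 (swap(5, 0)): [B, G, I, A, E, F, C, H, D]
After 9 (rotate_left(6, 8, k=2)): [B, G, I, A, E, F, D, C, H]
After 10 (swap(2, 6)): [B, G, D, A, E, F, I, C, H]
After 11 (reverse(7, 8)): [B, G, D, A, E, F, I, H, C]
After 12 (swap(4, 2)): [B, G, E, A, D, F, I, H, C]
After 13 (rotate_left(5, 8, k=2)): [B, G, E, A, D, H, C, F, I]

Answer: 3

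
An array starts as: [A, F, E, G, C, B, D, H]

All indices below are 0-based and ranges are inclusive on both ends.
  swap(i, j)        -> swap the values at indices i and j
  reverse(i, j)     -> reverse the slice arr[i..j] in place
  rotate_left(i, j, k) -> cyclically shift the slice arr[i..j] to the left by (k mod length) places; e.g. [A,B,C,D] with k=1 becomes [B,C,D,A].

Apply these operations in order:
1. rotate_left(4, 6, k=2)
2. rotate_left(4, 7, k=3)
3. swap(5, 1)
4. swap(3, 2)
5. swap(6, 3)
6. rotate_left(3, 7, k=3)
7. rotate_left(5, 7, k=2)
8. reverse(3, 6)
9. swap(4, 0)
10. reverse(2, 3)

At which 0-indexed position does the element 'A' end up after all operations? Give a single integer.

After 1 (rotate_left(4, 6, k=2)): [A, F, E, G, D, C, B, H]
After 2 (rotate_left(4, 7, k=3)): [A, F, E, G, H, D, C, B]
After 3 (swap(5, 1)): [A, D, E, G, H, F, C, B]
After 4 (swap(3, 2)): [A, D, G, E, H, F, C, B]
After 5 (swap(6, 3)): [A, D, G, C, H, F, E, B]
After 6 (rotate_left(3, 7, k=3)): [A, D, G, E, B, C, H, F]
After 7 (rotate_left(5, 7, k=2)): [A, D, G, E, B, F, C, H]
After 8 (reverse(3, 6)): [A, D, G, C, F, B, E, H]
After 9 (swap(4, 0)): [F, D, G, C, A, B, E, H]
After 10 (reverse(2, 3)): [F, D, C, G, A, B, E, H]

Answer: 4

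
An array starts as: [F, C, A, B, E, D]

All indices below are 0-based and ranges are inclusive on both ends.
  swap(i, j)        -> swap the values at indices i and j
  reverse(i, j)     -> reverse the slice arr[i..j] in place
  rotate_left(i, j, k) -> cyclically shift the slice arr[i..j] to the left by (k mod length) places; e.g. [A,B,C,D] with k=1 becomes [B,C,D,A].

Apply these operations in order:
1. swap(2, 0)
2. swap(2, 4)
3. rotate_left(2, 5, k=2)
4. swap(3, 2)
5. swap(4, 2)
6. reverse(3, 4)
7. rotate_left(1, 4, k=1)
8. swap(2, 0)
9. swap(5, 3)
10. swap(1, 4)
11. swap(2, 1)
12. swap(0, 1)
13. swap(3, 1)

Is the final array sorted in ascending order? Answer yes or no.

Answer: yes

Derivation:
After 1 (swap(2, 0)): [A, C, F, B, E, D]
After 2 (swap(2, 4)): [A, C, E, B, F, D]
After 3 (rotate_left(2, 5, k=2)): [A, C, F, D, E, B]
After 4 (swap(3, 2)): [A, C, D, F, E, B]
After 5 (swap(4, 2)): [A, C, E, F, D, B]
After 6 (reverse(3, 4)): [A, C, E, D, F, B]
After 7 (rotate_left(1, 4, k=1)): [A, E, D, F, C, B]
After 8 (swap(2, 0)): [D, E, A, F, C, B]
After 9 (swap(5, 3)): [D, E, A, B, C, F]
After 10 (swap(1, 4)): [D, C, A, B, E, F]
After 11 (swap(2, 1)): [D, A, C, B, E, F]
After 12 (swap(0, 1)): [A, D, C, B, E, F]
After 13 (swap(3, 1)): [A, B, C, D, E, F]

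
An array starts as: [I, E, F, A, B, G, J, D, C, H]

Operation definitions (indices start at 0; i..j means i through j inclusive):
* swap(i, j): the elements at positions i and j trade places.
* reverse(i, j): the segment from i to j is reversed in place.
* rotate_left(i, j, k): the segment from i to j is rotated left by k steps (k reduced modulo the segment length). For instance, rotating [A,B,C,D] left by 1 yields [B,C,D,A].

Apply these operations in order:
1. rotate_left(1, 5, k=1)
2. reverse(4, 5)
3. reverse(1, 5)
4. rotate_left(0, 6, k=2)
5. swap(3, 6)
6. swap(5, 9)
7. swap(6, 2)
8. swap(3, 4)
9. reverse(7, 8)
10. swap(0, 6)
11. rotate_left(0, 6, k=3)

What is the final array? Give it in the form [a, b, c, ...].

After 1 (rotate_left(1, 5, k=1)): [I, F, A, B, G, E, J, D, C, H]
After 2 (reverse(4, 5)): [I, F, A, B, E, G, J, D, C, H]
After 3 (reverse(1, 5)): [I, G, E, B, A, F, J, D, C, H]
After 4 (rotate_left(0, 6, k=2)): [E, B, A, F, J, I, G, D, C, H]
After 5 (swap(3, 6)): [E, B, A, G, J, I, F, D, C, H]
After 6 (swap(5, 9)): [E, B, A, G, J, H, F, D, C, I]
After 7 (swap(6, 2)): [E, B, F, G, J, H, A, D, C, I]
After 8 (swap(3, 4)): [E, B, F, J, G, H, A, D, C, I]
After 9 (reverse(7, 8)): [E, B, F, J, G, H, A, C, D, I]
After 10 (swap(0, 6)): [A, B, F, J, G, H, E, C, D, I]
After 11 (rotate_left(0, 6, k=3)): [J, G, H, E, A, B, F, C, D, I]

Answer: [J, G, H, E, A, B, F, C, D, I]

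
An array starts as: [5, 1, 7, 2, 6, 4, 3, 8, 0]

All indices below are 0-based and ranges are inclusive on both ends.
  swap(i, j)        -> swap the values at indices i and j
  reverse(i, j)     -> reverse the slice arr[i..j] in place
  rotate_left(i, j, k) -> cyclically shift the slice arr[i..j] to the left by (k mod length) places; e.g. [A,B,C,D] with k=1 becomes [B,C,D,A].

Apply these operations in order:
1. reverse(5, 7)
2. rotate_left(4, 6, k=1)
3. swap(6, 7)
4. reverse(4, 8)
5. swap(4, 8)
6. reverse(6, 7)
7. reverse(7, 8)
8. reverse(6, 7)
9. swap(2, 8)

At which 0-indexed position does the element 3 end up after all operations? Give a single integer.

Answer: 7

Derivation:
After 1 (reverse(5, 7)): [5, 1, 7, 2, 6, 8, 3, 4, 0]
After 2 (rotate_left(4, 6, k=1)): [5, 1, 7, 2, 8, 3, 6, 4, 0]
After 3 (swap(6, 7)): [5, 1, 7, 2, 8, 3, 4, 6, 0]
After 4 (reverse(4, 8)): [5, 1, 7, 2, 0, 6, 4, 3, 8]
After 5 (swap(4, 8)): [5, 1, 7, 2, 8, 6, 4, 3, 0]
After 6 (reverse(6, 7)): [5, 1, 7, 2, 8, 6, 3, 4, 0]
After 7 (reverse(7, 8)): [5, 1, 7, 2, 8, 6, 3, 0, 4]
After 8 (reverse(6, 7)): [5, 1, 7, 2, 8, 6, 0, 3, 4]
After 9 (swap(2, 8)): [5, 1, 4, 2, 8, 6, 0, 3, 7]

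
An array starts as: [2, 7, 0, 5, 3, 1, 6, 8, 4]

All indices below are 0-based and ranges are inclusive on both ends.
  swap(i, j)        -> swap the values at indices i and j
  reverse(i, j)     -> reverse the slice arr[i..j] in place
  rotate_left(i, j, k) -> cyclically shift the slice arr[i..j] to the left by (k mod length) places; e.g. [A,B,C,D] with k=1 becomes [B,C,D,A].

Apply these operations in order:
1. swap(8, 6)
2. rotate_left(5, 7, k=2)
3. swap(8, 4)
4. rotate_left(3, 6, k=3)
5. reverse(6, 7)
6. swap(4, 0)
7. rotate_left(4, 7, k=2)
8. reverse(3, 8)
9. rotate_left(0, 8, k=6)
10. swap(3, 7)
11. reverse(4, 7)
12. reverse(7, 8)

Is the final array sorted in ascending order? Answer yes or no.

Answer: no

Derivation:
After 1 (swap(8, 6)): [2, 7, 0, 5, 3, 1, 4, 8, 6]
After 2 (rotate_left(5, 7, k=2)): [2, 7, 0, 5, 3, 8, 1, 4, 6]
After 3 (swap(8, 4)): [2, 7, 0, 5, 6, 8, 1, 4, 3]
After 4 (rotate_left(3, 6, k=3)): [2, 7, 0, 1, 5, 6, 8, 4, 3]
After 5 (reverse(6, 7)): [2, 7, 0, 1, 5, 6, 4, 8, 3]
After 6 (swap(4, 0)): [5, 7, 0, 1, 2, 6, 4, 8, 3]
After 7 (rotate_left(4, 7, k=2)): [5, 7, 0, 1, 4, 8, 2, 6, 3]
After 8 (reverse(3, 8)): [5, 7, 0, 3, 6, 2, 8, 4, 1]
After 9 (rotate_left(0, 8, k=6)): [8, 4, 1, 5, 7, 0, 3, 6, 2]
After 10 (swap(3, 7)): [8, 4, 1, 6, 7, 0, 3, 5, 2]
After 11 (reverse(4, 7)): [8, 4, 1, 6, 5, 3, 0, 7, 2]
After 12 (reverse(7, 8)): [8, 4, 1, 6, 5, 3, 0, 2, 7]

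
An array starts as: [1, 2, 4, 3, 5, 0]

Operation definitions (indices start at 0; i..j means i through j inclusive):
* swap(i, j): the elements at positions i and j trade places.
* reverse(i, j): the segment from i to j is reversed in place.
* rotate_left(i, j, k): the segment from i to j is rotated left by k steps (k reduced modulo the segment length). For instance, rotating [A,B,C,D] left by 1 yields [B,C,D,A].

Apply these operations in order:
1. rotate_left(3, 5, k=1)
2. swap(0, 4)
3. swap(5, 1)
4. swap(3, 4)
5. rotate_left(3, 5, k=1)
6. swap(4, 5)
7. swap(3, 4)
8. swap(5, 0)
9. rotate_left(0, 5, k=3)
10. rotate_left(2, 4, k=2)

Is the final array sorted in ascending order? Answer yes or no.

After 1 (rotate_left(3, 5, k=1)): [1, 2, 4, 5, 0, 3]
After 2 (swap(0, 4)): [0, 2, 4, 5, 1, 3]
After 3 (swap(5, 1)): [0, 3, 4, 5, 1, 2]
After 4 (swap(3, 4)): [0, 3, 4, 1, 5, 2]
After 5 (rotate_left(3, 5, k=1)): [0, 3, 4, 5, 2, 1]
After 6 (swap(4, 5)): [0, 3, 4, 5, 1, 2]
After 7 (swap(3, 4)): [0, 3, 4, 1, 5, 2]
After 8 (swap(5, 0)): [2, 3, 4, 1, 5, 0]
After 9 (rotate_left(0, 5, k=3)): [1, 5, 0, 2, 3, 4]
After 10 (rotate_left(2, 4, k=2)): [1, 5, 3, 0, 2, 4]

Answer: no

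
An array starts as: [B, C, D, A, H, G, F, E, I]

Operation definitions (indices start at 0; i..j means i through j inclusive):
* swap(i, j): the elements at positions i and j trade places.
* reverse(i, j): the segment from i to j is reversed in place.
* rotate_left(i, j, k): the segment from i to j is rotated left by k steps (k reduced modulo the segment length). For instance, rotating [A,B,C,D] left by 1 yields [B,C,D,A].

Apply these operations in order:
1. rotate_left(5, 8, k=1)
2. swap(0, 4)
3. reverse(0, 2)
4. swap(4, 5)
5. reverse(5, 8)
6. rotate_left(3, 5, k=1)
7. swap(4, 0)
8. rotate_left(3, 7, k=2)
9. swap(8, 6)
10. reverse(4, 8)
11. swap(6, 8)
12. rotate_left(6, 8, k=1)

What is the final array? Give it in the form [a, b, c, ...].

After 1 (rotate_left(5, 8, k=1)): [B, C, D, A, H, F, E, I, G]
After 2 (swap(0, 4)): [H, C, D, A, B, F, E, I, G]
After 3 (reverse(0, 2)): [D, C, H, A, B, F, E, I, G]
After 4 (swap(4, 5)): [D, C, H, A, F, B, E, I, G]
After 5 (reverse(5, 8)): [D, C, H, A, F, G, I, E, B]
After 6 (rotate_left(3, 5, k=1)): [D, C, H, F, G, A, I, E, B]
After 7 (swap(4, 0)): [G, C, H, F, D, A, I, E, B]
After 8 (rotate_left(3, 7, k=2)): [G, C, H, A, I, E, F, D, B]
After 9 (swap(8, 6)): [G, C, H, A, I, E, B, D, F]
After 10 (reverse(4, 8)): [G, C, H, A, F, D, B, E, I]
After 11 (swap(6, 8)): [G, C, H, A, F, D, I, E, B]
After 12 (rotate_left(6, 8, k=1)): [G, C, H, A, F, D, E, B, I]

Answer: [G, C, H, A, F, D, E, B, I]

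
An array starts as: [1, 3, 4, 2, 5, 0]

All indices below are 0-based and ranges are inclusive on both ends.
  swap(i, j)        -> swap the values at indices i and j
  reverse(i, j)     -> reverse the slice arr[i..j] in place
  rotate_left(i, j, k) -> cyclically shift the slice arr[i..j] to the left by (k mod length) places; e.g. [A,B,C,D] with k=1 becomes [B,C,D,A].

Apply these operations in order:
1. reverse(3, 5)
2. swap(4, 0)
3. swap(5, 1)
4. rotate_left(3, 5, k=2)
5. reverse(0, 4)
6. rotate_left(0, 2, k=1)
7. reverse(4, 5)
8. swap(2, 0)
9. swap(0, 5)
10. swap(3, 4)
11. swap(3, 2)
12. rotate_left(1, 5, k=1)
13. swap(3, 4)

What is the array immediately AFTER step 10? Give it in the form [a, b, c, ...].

After 1 (reverse(3, 5)): [1, 3, 4, 0, 5, 2]
After 2 (swap(4, 0)): [5, 3, 4, 0, 1, 2]
After 3 (swap(5, 1)): [5, 2, 4, 0, 1, 3]
After 4 (rotate_left(3, 5, k=2)): [5, 2, 4, 3, 0, 1]
After 5 (reverse(0, 4)): [0, 3, 4, 2, 5, 1]
After 6 (rotate_left(0, 2, k=1)): [3, 4, 0, 2, 5, 1]
After 7 (reverse(4, 5)): [3, 4, 0, 2, 1, 5]
After 8 (swap(2, 0)): [0, 4, 3, 2, 1, 5]
After 9 (swap(0, 5)): [5, 4, 3, 2, 1, 0]
After 10 (swap(3, 4)): [5, 4, 3, 1, 2, 0]

Answer: [5, 4, 3, 1, 2, 0]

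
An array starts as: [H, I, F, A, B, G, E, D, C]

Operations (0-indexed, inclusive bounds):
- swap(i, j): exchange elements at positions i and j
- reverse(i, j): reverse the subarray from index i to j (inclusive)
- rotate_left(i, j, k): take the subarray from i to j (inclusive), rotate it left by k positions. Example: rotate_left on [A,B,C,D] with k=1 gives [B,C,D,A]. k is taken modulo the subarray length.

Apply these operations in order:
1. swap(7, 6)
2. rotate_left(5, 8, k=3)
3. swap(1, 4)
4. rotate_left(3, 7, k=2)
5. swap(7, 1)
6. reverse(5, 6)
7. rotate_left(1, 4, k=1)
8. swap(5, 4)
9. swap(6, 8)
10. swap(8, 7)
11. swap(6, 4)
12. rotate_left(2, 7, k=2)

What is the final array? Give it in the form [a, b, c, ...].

Answer: [H, F, E, I, A, D, C, G, B]

Derivation:
After 1 (swap(7, 6)): [H, I, F, A, B, G, D, E, C]
After 2 (rotate_left(5, 8, k=3)): [H, I, F, A, B, C, G, D, E]
After 3 (swap(1, 4)): [H, B, F, A, I, C, G, D, E]
After 4 (rotate_left(3, 7, k=2)): [H, B, F, C, G, D, A, I, E]
After 5 (swap(7, 1)): [H, I, F, C, G, D, A, B, E]
After 6 (reverse(5, 6)): [H, I, F, C, G, A, D, B, E]
After 7 (rotate_left(1, 4, k=1)): [H, F, C, G, I, A, D, B, E]
After 8 (swap(5, 4)): [H, F, C, G, A, I, D, B, E]
After 9 (swap(6, 8)): [H, F, C, G, A, I, E, B, D]
After 10 (swap(8, 7)): [H, F, C, G, A, I, E, D, B]
After 11 (swap(6, 4)): [H, F, C, G, E, I, A, D, B]
After 12 (rotate_left(2, 7, k=2)): [H, F, E, I, A, D, C, G, B]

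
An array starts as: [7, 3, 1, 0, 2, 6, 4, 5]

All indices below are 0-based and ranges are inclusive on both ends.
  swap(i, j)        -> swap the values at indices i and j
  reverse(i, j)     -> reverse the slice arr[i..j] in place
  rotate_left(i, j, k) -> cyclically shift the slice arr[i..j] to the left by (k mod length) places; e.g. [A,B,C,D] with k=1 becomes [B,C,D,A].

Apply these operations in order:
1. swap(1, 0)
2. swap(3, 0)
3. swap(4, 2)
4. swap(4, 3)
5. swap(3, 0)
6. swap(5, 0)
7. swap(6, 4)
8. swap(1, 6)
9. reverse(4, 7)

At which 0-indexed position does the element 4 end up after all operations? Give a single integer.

Answer: 7

Derivation:
After 1 (swap(1, 0)): [3, 7, 1, 0, 2, 6, 4, 5]
After 2 (swap(3, 0)): [0, 7, 1, 3, 2, 6, 4, 5]
After 3 (swap(4, 2)): [0, 7, 2, 3, 1, 6, 4, 5]
After 4 (swap(4, 3)): [0, 7, 2, 1, 3, 6, 4, 5]
After 5 (swap(3, 0)): [1, 7, 2, 0, 3, 6, 4, 5]
After 6 (swap(5, 0)): [6, 7, 2, 0, 3, 1, 4, 5]
After 7 (swap(6, 4)): [6, 7, 2, 0, 4, 1, 3, 5]
After 8 (swap(1, 6)): [6, 3, 2, 0, 4, 1, 7, 5]
After 9 (reverse(4, 7)): [6, 3, 2, 0, 5, 7, 1, 4]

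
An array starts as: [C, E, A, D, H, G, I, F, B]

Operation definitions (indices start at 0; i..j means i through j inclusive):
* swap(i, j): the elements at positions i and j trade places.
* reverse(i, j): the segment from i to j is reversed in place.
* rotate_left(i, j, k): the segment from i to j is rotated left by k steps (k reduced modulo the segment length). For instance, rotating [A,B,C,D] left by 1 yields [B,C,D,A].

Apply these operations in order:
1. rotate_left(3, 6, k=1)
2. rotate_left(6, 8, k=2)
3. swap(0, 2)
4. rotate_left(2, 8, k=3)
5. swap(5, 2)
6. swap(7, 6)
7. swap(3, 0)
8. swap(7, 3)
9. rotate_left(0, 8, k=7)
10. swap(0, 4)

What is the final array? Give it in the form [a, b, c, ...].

After 1 (rotate_left(3, 6, k=1)): [C, E, A, H, G, I, D, F, B]
After 2 (rotate_left(6, 8, k=2)): [C, E, A, H, G, I, B, D, F]
After 3 (swap(0, 2)): [A, E, C, H, G, I, B, D, F]
After 4 (rotate_left(2, 8, k=3)): [A, E, I, B, D, F, C, H, G]
After 5 (swap(5, 2)): [A, E, F, B, D, I, C, H, G]
After 6 (swap(7, 6)): [A, E, F, B, D, I, H, C, G]
After 7 (swap(3, 0)): [B, E, F, A, D, I, H, C, G]
After 8 (swap(7, 3)): [B, E, F, C, D, I, H, A, G]
After 9 (rotate_left(0, 8, k=7)): [A, G, B, E, F, C, D, I, H]
After 10 (swap(0, 4)): [F, G, B, E, A, C, D, I, H]

Answer: [F, G, B, E, A, C, D, I, H]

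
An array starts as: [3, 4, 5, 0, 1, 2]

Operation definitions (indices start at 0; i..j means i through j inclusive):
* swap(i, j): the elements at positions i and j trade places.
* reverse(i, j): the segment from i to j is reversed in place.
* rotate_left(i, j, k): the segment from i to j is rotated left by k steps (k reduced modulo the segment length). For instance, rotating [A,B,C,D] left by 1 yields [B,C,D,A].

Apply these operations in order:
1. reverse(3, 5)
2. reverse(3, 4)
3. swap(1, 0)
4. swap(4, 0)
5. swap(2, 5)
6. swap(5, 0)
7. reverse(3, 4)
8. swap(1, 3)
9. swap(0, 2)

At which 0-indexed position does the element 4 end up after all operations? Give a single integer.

Answer: 1

Derivation:
After 1 (reverse(3, 5)): [3, 4, 5, 2, 1, 0]
After 2 (reverse(3, 4)): [3, 4, 5, 1, 2, 0]
After 3 (swap(1, 0)): [4, 3, 5, 1, 2, 0]
After 4 (swap(4, 0)): [2, 3, 5, 1, 4, 0]
After 5 (swap(2, 5)): [2, 3, 0, 1, 4, 5]
After 6 (swap(5, 0)): [5, 3, 0, 1, 4, 2]
After 7 (reverse(3, 4)): [5, 3, 0, 4, 1, 2]
After 8 (swap(1, 3)): [5, 4, 0, 3, 1, 2]
After 9 (swap(0, 2)): [0, 4, 5, 3, 1, 2]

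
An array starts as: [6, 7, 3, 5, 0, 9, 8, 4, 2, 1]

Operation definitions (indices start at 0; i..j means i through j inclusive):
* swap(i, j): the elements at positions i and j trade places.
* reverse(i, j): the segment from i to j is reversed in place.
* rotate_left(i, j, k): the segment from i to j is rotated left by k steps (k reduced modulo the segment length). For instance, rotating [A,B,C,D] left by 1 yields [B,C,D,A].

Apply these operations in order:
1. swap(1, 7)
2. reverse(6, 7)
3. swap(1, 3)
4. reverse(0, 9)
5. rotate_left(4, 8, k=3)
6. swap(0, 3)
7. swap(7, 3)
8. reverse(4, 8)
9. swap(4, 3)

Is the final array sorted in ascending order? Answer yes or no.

Answer: no

Derivation:
After 1 (swap(1, 7)): [6, 4, 3, 5, 0, 9, 8, 7, 2, 1]
After 2 (reverse(6, 7)): [6, 4, 3, 5, 0, 9, 7, 8, 2, 1]
After 3 (swap(1, 3)): [6, 5, 3, 4, 0, 9, 7, 8, 2, 1]
After 4 (reverse(0, 9)): [1, 2, 8, 7, 9, 0, 4, 3, 5, 6]
After 5 (rotate_left(4, 8, k=3)): [1, 2, 8, 7, 3, 5, 9, 0, 4, 6]
After 6 (swap(0, 3)): [7, 2, 8, 1, 3, 5, 9, 0, 4, 6]
After 7 (swap(7, 3)): [7, 2, 8, 0, 3, 5, 9, 1, 4, 6]
After 8 (reverse(4, 8)): [7, 2, 8, 0, 4, 1, 9, 5, 3, 6]
After 9 (swap(4, 3)): [7, 2, 8, 4, 0, 1, 9, 5, 3, 6]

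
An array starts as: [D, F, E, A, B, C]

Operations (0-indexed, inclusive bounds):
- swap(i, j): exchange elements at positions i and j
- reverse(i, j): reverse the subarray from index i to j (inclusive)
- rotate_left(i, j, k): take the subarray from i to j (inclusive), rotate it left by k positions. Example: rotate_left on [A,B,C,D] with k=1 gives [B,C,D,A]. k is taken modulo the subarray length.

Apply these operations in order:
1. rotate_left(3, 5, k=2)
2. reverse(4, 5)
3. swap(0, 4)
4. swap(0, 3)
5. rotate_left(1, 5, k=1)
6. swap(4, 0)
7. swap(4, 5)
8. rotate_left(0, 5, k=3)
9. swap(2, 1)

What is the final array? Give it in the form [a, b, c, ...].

Answer: [D, C, F, A, E, B]

Derivation:
After 1 (rotate_left(3, 5, k=2)): [D, F, E, C, A, B]
After 2 (reverse(4, 5)): [D, F, E, C, B, A]
After 3 (swap(0, 4)): [B, F, E, C, D, A]
After 4 (swap(0, 3)): [C, F, E, B, D, A]
After 5 (rotate_left(1, 5, k=1)): [C, E, B, D, A, F]
After 6 (swap(4, 0)): [A, E, B, D, C, F]
After 7 (swap(4, 5)): [A, E, B, D, F, C]
After 8 (rotate_left(0, 5, k=3)): [D, F, C, A, E, B]
After 9 (swap(2, 1)): [D, C, F, A, E, B]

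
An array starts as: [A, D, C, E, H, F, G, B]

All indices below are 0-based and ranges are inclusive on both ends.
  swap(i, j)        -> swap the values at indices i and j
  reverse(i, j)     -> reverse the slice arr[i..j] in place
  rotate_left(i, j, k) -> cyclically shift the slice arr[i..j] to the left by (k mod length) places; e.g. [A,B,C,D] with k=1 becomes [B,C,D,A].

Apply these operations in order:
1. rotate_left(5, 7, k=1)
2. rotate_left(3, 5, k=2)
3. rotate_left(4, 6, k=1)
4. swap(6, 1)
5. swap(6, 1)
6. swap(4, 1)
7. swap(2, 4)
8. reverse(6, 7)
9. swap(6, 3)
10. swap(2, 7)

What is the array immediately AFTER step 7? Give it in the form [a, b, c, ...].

Answer: [A, H, D, G, C, B, E, F]

Derivation:
After 1 (rotate_left(5, 7, k=1)): [A, D, C, E, H, G, B, F]
After 2 (rotate_left(3, 5, k=2)): [A, D, C, G, E, H, B, F]
After 3 (rotate_left(4, 6, k=1)): [A, D, C, G, H, B, E, F]
After 4 (swap(6, 1)): [A, E, C, G, H, B, D, F]
After 5 (swap(6, 1)): [A, D, C, G, H, B, E, F]
After 6 (swap(4, 1)): [A, H, C, G, D, B, E, F]
After 7 (swap(2, 4)): [A, H, D, G, C, B, E, F]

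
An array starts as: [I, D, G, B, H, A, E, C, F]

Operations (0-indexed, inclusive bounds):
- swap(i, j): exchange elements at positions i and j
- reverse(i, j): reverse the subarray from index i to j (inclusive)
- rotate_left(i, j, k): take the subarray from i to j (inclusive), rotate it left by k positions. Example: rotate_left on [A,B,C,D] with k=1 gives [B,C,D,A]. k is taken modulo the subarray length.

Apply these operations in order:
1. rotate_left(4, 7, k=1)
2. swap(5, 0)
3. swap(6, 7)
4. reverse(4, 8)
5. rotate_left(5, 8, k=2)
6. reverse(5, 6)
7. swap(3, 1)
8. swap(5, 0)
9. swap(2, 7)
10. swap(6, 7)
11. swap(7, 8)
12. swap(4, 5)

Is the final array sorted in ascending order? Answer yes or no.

Answer: yes

Derivation:
After 1 (rotate_left(4, 7, k=1)): [I, D, G, B, A, E, C, H, F]
After 2 (swap(5, 0)): [E, D, G, B, A, I, C, H, F]
After 3 (swap(6, 7)): [E, D, G, B, A, I, H, C, F]
After 4 (reverse(4, 8)): [E, D, G, B, F, C, H, I, A]
After 5 (rotate_left(5, 8, k=2)): [E, D, G, B, F, I, A, C, H]
After 6 (reverse(5, 6)): [E, D, G, B, F, A, I, C, H]
After 7 (swap(3, 1)): [E, B, G, D, F, A, I, C, H]
After 8 (swap(5, 0)): [A, B, G, D, F, E, I, C, H]
After 9 (swap(2, 7)): [A, B, C, D, F, E, I, G, H]
After 10 (swap(6, 7)): [A, B, C, D, F, E, G, I, H]
After 11 (swap(7, 8)): [A, B, C, D, F, E, G, H, I]
After 12 (swap(4, 5)): [A, B, C, D, E, F, G, H, I]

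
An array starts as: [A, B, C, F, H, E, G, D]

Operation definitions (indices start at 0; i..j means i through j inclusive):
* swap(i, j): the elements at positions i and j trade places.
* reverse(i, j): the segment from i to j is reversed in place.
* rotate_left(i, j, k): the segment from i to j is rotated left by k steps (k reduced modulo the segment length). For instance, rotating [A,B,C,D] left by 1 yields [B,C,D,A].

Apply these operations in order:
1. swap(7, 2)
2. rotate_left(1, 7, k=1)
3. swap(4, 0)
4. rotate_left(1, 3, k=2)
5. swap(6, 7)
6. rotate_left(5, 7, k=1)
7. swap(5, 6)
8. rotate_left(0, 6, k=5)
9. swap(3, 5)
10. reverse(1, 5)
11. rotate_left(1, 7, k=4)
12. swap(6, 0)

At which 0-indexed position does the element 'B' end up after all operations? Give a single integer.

Answer: 1

Derivation:
After 1 (swap(7, 2)): [A, B, D, F, H, E, G, C]
After 2 (rotate_left(1, 7, k=1)): [A, D, F, H, E, G, C, B]
After 3 (swap(4, 0)): [E, D, F, H, A, G, C, B]
After 4 (rotate_left(1, 3, k=2)): [E, H, D, F, A, G, C, B]
After 5 (swap(6, 7)): [E, H, D, F, A, G, B, C]
After 6 (rotate_left(5, 7, k=1)): [E, H, D, F, A, B, C, G]
After 7 (swap(5, 6)): [E, H, D, F, A, C, B, G]
After 8 (rotate_left(0, 6, k=5)): [C, B, E, H, D, F, A, G]
After 9 (swap(3, 5)): [C, B, E, F, D, H, A, G]
After 10 (reverse(1, 5)): [C, H, D, F, E, B, A, G]
After 11 (rotate_left(1, 7, k=4)): [C, B, A, G, H, D, F, E]
After 12 (swap(6, 0)): [F, B, A, G, H, D, C, E]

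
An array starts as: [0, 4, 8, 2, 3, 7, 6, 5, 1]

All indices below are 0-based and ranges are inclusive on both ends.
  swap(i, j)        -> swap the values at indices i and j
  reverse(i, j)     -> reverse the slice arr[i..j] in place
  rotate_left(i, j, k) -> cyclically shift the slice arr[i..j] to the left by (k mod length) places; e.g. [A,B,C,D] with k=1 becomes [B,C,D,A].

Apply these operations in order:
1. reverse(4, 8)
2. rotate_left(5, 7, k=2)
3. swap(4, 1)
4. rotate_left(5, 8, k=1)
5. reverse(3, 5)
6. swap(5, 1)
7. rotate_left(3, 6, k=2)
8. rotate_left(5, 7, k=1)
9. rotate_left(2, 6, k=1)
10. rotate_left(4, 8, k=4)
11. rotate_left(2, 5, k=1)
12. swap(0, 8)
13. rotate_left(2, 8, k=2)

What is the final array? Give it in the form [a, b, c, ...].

Answer: [5, 2, 4, 1, 3, 8, 0, 6, 7]

Derivation:
After 1 (reverse(4, 8)): [0, 4, 8, 2, 1, 5, 6, 7, 3]
After 2 (rotate_left(5, 7, k=2)): [0, 4, 8, 2, 1, 7, 5, 6, 3]
After 3 (swap(4, 1)): [0, 1, 8, 2, 4, 7, 5, 6, 3]
After 4 (rotate_left(5, 8, k=1)): [0, 1, 8, 2, 4, 5, 6, 3, 7]
After 5 (reverse(3, 5)): [0, 1, 8, 5, 4, 2, 6, 3, 7]
After 6 (swap(5, 1)): [0, 2, 8, 5, 4, 1, 6, 3, 7]
After 7 (rotate_left(3, 6, k=2)): [0, 2, 8, 1, 6, 5, 4, 3, 7]
After 8 (rotate_left(5, 7, k=1)): [0, 2, 8, 1, 6, 4, 3, 5, 7]
After 9 (rotate_left(2, 6, k=1)): [0, 2, 1, 6, 4, 3, 8, 5, 7]
After 10 (rotate_left(4, 8, k=4)): [0, 2, 1, 6, 7, 4, 3, 8, 5]
After 11 (rotate_left(2, 5, k=1)): [0, 2, 6, 7, 4, 1, 3, 8, 5]
After 12 (swap(0, 8)): [5, 2, 6, 7, 4, 1, 3, 8, 0]
After 13 (rotate_left(2, 8, k=2)): [5, 2, 4, 1, 3, 8, 0, 6, 7]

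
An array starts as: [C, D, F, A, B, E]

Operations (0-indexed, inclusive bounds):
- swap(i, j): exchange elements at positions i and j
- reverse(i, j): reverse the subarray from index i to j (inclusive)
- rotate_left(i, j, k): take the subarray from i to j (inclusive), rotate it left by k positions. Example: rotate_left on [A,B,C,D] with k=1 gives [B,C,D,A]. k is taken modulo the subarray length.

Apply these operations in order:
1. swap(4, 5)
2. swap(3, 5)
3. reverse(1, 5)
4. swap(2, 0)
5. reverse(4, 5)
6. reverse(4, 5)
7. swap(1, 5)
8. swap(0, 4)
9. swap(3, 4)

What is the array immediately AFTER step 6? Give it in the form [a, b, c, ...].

Answer: [E, A, C, B, F, D]

Derivation:
After 1 (swap(4, 5)): [C, D, F, A, E, B]
After 2 (swap(3, 5)): [C, D, F, B, E, A]
After 3 (reverse(1, 5)): [C, A, E, B, F, D]
After 4 (swap(2, 0)): [E, A, C, B, F, D]
After 5 (reverse(4, 5)): [E, A, C, B, D, F]
After 6 (reverse(4, 5)): [E, A, C, B, F, D]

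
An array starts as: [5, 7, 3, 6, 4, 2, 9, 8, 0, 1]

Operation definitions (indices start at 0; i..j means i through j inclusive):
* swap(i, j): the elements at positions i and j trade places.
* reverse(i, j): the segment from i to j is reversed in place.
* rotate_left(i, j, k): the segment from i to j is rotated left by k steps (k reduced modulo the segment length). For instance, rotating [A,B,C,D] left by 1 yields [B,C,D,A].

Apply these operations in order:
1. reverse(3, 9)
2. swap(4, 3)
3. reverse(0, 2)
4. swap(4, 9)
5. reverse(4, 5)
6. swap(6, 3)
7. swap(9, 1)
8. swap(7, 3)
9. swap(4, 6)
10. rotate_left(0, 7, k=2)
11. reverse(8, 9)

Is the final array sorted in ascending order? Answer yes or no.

After 1 (reverse(3, 9)): [5, 7, 3, 1, 0, 8, 9, 2, 4, 6]
After 2 (swap(4, 3)): [5, 7, 3, 0, 1, 8, 9, 2, 4, 6]
After 3 (reverse(0, 2)): [3, 7, 5, 0, 1, 8, 9, 2, 4, 6]
After 4 (swap(4, 9)): [3, 7, 5, 0, 6, 8, 9, 2, 4, 1]
After 5 (reverse(4, 5)): [3, 7, 5, 0, 8, 6, 9, 2, 4, 1]
After 6 (swap(6, 3)): [3, 7, 5, 9, 8, 6, 0, 2, 4, 1]
After 7 (swap(9, 1)): [3, 1, 5, 9, 8, 6, 0, 2, 4, 7]
After 8 (swap(7, 3)): [3, 1, 5, 2, 8, 6, 0, 9, 4, 7]
After 9 (swap(4, 6)): [3, 1, 5, 2, 0, 6, 8, 9, 4, 7]
After 10 (rotate_left(0, 7, k=2)): [5, 2, 0, 6, 8, 9, 3, 1, 4, 7]
After 11 (reverse(8, 9)): [5, 2, 0, 6, 8, 9, 3, 1, 7, 4]

Answer: no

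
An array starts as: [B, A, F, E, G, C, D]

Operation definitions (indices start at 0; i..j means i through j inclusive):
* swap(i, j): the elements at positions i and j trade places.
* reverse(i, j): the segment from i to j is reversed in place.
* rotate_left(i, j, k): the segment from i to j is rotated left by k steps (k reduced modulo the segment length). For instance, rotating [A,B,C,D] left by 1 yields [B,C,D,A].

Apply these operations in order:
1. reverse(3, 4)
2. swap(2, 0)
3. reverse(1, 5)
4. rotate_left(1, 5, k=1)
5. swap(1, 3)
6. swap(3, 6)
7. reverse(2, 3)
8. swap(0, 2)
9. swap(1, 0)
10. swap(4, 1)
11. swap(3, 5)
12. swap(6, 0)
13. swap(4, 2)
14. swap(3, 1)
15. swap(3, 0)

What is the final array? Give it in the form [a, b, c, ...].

Answer: [A, C, D, E, F, G, B]

Derivation:
After 1 (reverse(3, 4)): [B, A, F, G, E, C, D]
After 2 (swap(2, 0)): [F, A, B, G, E, C, D]
After 3 (reverse(1, 5)): [F, C, E, G, B, A, D]
After 4 (rotate_left(1, 5, k=1)): [F, E, G, B, A, C, D]
After 5 (swap(1, 3)): [F, B, G, E, A, C, D]
After 6 (swap(3, 6)): [F, B, G, D, A, C, E]
After 7 (reverse(2, 3)): [F, B, D, G, A, C, E]
After 8 (swap(0, 2)): [D, B, F, G, A, C, E]
After 9 (swap(1, 0)): [B, D, F, G, A, C, E]
After 10 (swap(4, 1)): [B, A, F, G, D, C, E]
After 11 (swap(3, 5)): [B, A, F, C, D, G, E]
After 12 (swap(6, 0)): [E, A, F, C, D, G, B]
After 13 (swap(4, 2)): [E, A, D, C, F, G, B]
After 14 (swap(3, 1)): [E, C, D, A, F, G, B]
After 15 (swap(3, 0)): [A, C, D, E, F, G, B]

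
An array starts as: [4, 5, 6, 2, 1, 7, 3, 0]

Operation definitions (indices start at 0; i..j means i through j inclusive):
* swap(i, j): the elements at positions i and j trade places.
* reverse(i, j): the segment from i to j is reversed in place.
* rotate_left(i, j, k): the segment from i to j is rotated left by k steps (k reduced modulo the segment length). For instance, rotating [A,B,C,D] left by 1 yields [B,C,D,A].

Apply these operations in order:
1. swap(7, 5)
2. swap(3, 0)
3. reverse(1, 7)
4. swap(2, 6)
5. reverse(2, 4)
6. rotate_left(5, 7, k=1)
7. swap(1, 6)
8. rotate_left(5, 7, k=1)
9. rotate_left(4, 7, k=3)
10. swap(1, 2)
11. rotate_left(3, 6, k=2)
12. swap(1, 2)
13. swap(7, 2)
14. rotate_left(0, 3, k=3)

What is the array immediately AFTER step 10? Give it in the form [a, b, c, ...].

Answer: [2, 1, 5, 0, 3, 6, 7, 4]

Derivation:
After 1 (swap(7, 5)): [4, 5, 6, 2, 1, 0, 3, 7]
After 2 (swap(3, 0)): [2, 5, 6, 4, 1, 0, 3, 7]
After 3 (reverse(1, 7)): [2, 7, 3, 0, 1, 4, 6, 5]
After 4 (swap(2, 6)): [2, 7, 6, 0, 1, 4, 3, 5]
After 5 (reverse(2, 4)): [2, 7, 1, 0, 6, 4, 3, 5]
After 6 (rotate_left(5, 7, k=1)): [2, 7, 1, 0, 6, 3, 5, 4]
After 7 (swap(1, 6)): [2, 5, 1, 0, 6, 3, 7, 4]
After 8 (rotate_left(5, 7, k=1)): [2, 5, 1, 0, 6, 7, 4, 3]
After 9 (rotate_left(4, 7, k=3)): [2, 5, 1, 0, 3, 6, 7, 4]
After 10 (swap(1, 2)): [2, 1, 5, 0, 3, 6, 7, 4]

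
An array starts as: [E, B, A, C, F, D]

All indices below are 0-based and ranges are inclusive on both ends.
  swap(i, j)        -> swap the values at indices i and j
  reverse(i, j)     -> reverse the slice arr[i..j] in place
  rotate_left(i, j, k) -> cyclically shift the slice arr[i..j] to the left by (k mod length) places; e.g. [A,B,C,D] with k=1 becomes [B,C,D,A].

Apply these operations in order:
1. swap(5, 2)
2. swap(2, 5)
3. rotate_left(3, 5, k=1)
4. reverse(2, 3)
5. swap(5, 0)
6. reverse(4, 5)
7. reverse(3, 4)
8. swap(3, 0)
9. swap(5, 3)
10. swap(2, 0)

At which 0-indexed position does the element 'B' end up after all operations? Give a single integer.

After 1 (swap(5, 2)): [E, B, D, C, F, A]
After 2 (swap(2, 5)): [E, B, A, C, F, D]
After 3 (rotate_left(3, 5, k=1)): [E, B, A, F, D, C]
After 4 (reverse(2, 3)): [E, B, F, A, D, C]
After 5 (swap(5, 0)): [C, B, F, A, D, E]
After 6 (reverse(4, 5)): [C, B, F, A, E, D]
After 7 (reverse(3, 4)): [C, B, F, E, A, D]
After 8 (swap(3, 0)): [E, B, F, C, A, D]
After 9 (swap(5, 3)): [E, B, F, D, A, C]
After 10 (swap(2, 0)): [F, B, E, D, A, C]

Answer: 1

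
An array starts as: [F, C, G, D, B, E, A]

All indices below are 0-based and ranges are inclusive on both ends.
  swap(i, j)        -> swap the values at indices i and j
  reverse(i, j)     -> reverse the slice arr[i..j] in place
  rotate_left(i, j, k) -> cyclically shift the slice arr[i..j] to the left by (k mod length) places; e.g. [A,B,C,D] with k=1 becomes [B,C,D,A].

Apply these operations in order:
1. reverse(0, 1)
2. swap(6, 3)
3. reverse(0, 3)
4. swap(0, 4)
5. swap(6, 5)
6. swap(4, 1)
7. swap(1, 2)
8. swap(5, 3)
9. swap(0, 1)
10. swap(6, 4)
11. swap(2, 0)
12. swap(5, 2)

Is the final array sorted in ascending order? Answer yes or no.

Answer: yes

Derivation:
After 1 (reverse(0, 1)): [C, F, G, D, B, E, A]
After 2 (swap(6, 3)): [C, F, G, A, B, E, D]
After 3 (reverse(0, 3)): [A, G, F, C, B, E, D]
After 4 (swap(0, 4)): [B, G, F, C, A, E, D]
After 5 (swap(6, 5)): [B, G, F, C, A, D, E]
After 6 (swap(4, 1)): [B, A, F, C, G, D, E]
After 7 (swap(1, 2)): [B, F, A, C, G, D, E]
After 8 (swap(5, 3)): [B, F, A, D, G, C, E]
After 9 (swap(0, 1)): [F, B, A, D, G, C, E]
After 10 (swap(6, 4)): [F, B, A, D, E, C, G]
After 11 (swap(2, 0)): [A, B, F, D, E, C, G]
After 12 (swap(5, 2)): [A, B, C, D, E, F, G]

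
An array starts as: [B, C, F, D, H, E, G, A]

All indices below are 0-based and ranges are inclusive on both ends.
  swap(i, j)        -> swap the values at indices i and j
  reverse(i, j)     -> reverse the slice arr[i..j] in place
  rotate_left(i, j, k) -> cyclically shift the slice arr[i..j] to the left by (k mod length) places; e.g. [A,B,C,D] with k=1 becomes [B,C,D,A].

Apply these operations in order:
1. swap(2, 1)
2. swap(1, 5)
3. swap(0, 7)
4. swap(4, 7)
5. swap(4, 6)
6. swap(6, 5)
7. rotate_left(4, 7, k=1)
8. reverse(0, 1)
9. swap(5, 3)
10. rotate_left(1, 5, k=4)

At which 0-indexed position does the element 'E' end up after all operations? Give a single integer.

After 1 (swap(2, 1)): [B, F, C, D, H, E, G, A]
After 2 (swap(1, 5)): [B, E, C, D, H, F, G, A]
After 3 (swap(0, 7)): [A, E, C, D, H, F, G, B]
After 4 (swap(4, 7)): [A, E, C, D, B, F, G, H]
After 5 (swap(4, 6)): [A, E, C, D, G, F, B, H]
After 6 (swap(6, 5)): [A, E, C, D, G, B, F, H]
After 7 (rotate_left(4, 7, k=1)): [A, E, C, D, B, F, H, G]
After 8 (reverse(0, 1)): [E, A, C, D, B, F, H, G]
After 9 (swap(5, 3)): [E, A, C, F, B, D, H, G]
After 10 (rotate_left(1, 5, k=4)): [E, D, A, C, F, B, H, G]

Answer: 0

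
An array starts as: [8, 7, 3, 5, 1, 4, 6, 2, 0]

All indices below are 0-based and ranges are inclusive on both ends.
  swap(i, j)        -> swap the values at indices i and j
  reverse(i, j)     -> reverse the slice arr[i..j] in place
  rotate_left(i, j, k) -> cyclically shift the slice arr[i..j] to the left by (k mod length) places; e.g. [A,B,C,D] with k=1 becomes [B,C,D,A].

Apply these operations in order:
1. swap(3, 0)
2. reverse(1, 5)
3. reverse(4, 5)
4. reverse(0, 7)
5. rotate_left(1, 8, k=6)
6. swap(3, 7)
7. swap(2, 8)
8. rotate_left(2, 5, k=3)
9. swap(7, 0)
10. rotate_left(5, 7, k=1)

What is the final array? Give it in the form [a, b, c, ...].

After 1 (swap(3, 0)): [5, 7, 3, 8, 1, 4, 6, 2, 0]
After 2 (reverse(1, 5)): [5, 4, 1, 8, 3, 7, 6, 2, 0]
After 3 (reverse(4, 5)): [5, 4, 1, 8, 7, 3, 6, 2, 0]
After 4 (reverse(0, 7)): [2, 6, 3, 7, 8, 1, 4, 5, 0]
After 5 (rotate_left(1, 8, k=6)): [2, 5, 0, 6, 3, 7, 8, 1, 4]
After 6 (swap(3, 7)): [2, 5, 0, 1, 3, 7, 8, 6, 4]
After 7 (swap(2, 8)): [2, 5, 4, 1, 3, 7, 8, 6, 0]
After 8 (rotate_left(2, 5, k=3)): [2, 5, 7, 4, 1, 3, 8, 6, 0]
After 9 (swap(7, 0)): [6, 5, 7, 4, 1, 3, 8, 2, 0]
After 10 (rotate_left(5, 7, k=1)): [6, 5, 7, 4, 1, 8, 2, 3, 0]

Answer: [6, 5, 7, 4, 1, 8, 2, 3, 0]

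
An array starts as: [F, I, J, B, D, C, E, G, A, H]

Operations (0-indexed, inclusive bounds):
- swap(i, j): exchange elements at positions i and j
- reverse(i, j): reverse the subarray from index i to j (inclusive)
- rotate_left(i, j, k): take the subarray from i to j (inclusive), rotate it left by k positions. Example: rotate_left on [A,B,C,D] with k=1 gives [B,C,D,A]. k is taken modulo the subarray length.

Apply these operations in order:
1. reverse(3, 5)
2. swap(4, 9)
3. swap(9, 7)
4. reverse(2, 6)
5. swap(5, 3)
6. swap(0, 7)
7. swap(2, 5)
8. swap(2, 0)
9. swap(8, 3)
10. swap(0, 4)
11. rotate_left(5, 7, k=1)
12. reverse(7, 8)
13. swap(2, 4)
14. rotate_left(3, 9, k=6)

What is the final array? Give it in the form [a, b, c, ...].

Answer: [H, I, B, G, A, D, J, F, C, E]

Derivation:
After 1 (reverse(3, 5)): [F, I, J, C, D, B, E, G, A, H]
After 2 (swap(4, 9)): [F, I, J, C, H, B, E, G, A, D]
After 3 (swap(9, 7)): [F, I, J, C, H, B, E, D, A, G]
After 4 (reverse(2, 6)): [F, I, E, B, H, C, J, D, A, G]
After 5 (swap(5, 3)): [F, I, E, C, H, B, J, D, A, G]
After 6 (swap(0, 7)): [D, I, E, C, H, B, J, F, A, G]
After 7 (swap(2, 5)): [D, I, B, C, H, E, J, F, A, G]
After 8 (swap(2, 0)): [B, I, D, C, H, E, J, F, A, G]
After 9 (swap(8, 3)): [B, I, D, A, H, E, J, F, C, G]
After 10 (swap(0, 4)): [H, I, D, A, B, E, J, F, C, G]
After 11 (rotate_left(5, 7, k=1)): [H, I, D, A, B, J, F, E, C, G]
After 12 (reverse(7, 8)): [H, I, D, A, B, J, F, C, E, G]
After 13 (swap(2, 4)): [H, I, B, A, D, J, F, C, E, G]
After 14 (rotate_left(3, 9, k=6)): [H, I, B, G, A, D, J, F, C, E]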